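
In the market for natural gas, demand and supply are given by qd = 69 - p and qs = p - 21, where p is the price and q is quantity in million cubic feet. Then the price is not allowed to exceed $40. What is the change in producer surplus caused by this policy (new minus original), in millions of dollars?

-107.5

Setting quantity demanded equal to quantity supplied, 69 - p = p - 21, gives p* = 45 and q* = 24.
Since 40 < 45, the ceiling is binding.
At p = 40: qd = 69 - 40 = 29 and qs = 40 - 21 = 19.
Producer surplus without the control is ½ · (45 - 21) · 24 = 288.
With the ceiling, producers sell 19 units at 40, so PS = ½ · (40 - 21) · 19 = 180.5.
Change in producer surplus = 180.5 - 288 = -107.5.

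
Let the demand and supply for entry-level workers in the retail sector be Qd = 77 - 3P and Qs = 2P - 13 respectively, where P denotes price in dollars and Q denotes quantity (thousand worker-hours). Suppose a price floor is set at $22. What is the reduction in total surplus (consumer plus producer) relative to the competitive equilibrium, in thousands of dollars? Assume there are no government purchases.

60

Equilibrium: 77 - 3P = 2P - 13, so 90 = 5P and P* = 18, Q* = 23.
Since 22 > 18, the floor is binding.
At P = 22: Qd = 77 - 3·22 = 11 and Qs = 2·22 - 13 = 31.
Quantity traded falls to 11. At Q = 11 the demand price is (77 - 11)/3 = 22 and the supply price is (13 + 11)/2 = 12.
Deadweight loss = ½ · (22 - 12) · (23 - 11) = ½ · 10 · 12 = 60.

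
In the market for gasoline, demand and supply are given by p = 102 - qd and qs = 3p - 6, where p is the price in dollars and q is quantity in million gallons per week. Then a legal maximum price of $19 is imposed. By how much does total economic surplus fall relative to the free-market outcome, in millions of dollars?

Rearranging demand gives qd = 102 - p. Setting quantity demanded equal to quantity supplied, 102 - p = 3p - 6, gives p* = 27 and q* = 75.
The ceiling of 19 is below the equilibrium price 27, so it binds.
At p = 19: qd = 102 - 19 = 83 and qs = 3·19 - 6 = 51.
Quantity traded falls to 51. At q = 51 the demand price is 102 - 51 = 51 and the supply price is (6 + 51)/3 = 19.
Deadweight loss = ½ · (51 - 19) · (75 - 51) = ½ · 32 · 24 = 384.

384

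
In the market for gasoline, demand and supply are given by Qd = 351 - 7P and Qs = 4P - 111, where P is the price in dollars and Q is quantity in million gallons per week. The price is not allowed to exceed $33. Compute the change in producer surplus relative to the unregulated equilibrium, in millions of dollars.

Without the control the market clears where 351 - 7P = 4P - 111, i.e. P* = 42 and Q* = 57.
The ceiling of 33 is below the equilibrium price 42, so it binds.
At P = 33: Qd = 351 - 7·33 = 120 and Qs = 4·33 - 111 = 21.
Producer surplus without the control is ½ · (42 - 27.75) · 57 = 406.125.
With the ceiling, producers sell 21 units at 33, so PS = ½ · (33 - 27.75) · 21 = 55.125.
Change in producer surplus = 55.125 - 406.125 = -351.

-351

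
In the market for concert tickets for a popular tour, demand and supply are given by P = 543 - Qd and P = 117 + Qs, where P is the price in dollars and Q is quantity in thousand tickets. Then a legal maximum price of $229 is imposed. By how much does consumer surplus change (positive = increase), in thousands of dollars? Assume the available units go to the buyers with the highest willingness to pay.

6211.5

Rearranging demand gives Qd = 543 - P; rearranging supply gives Qs = P - 117. Equilibrium: 543 - P = P - 117, so 660 = 2P and P* = 330, Q* = 213.
Since 229 < 330, the ceiling is binding.
At P = 229: Qd = 543 - 229 = 314 and Qs = 229 - 117 = 112.
Consumer surplus without the control is ½ · (543 - 330) · 213 = 22684.5.
With the ceiling, 112 units are sold at 229 (assume they go to the highest-value buyers). The demand price at Q = 112 is 431, so CS = ½ · [(543 - 229) + (431 - 229)] · 112 = 28896.
Change in consumer surplus = 28896 - 22684.5 = 6211.5.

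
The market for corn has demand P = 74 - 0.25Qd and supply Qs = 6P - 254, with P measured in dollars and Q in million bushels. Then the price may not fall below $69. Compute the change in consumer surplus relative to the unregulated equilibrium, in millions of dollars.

Rearranging demand gives Qd = 296 - 4P. Equilibrium: 296 - 4P = 6P - 254, so 550 = 10P and P* = 55, Q* = 76.
Since 69 > 55, the floor is binding.
At P = 69: Qd = 296 - 4·69 = 20 and Qs = 6·69 - 254 = 160.
Consumer surplus without the control is ½ · (74 - 55) · 76 = 722.
With the floor, consumers buy 20 units at 69, so CS = ½ · (74 - 69) · 20 = 50.
Change in consumer surplus = 50 - 722 = -672.

-672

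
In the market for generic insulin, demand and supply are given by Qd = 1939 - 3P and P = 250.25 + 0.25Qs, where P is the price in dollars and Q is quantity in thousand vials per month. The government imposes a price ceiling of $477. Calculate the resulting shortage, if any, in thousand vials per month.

Rearranging supply gives Qs = 4P - 1001. Without the control the market clears where 1939 - 3P = 4P - 1001, i.e. P* = 420 and Q* = 679.
Since 477 is above P* = 420, the ceiling does not bind and the free-market outcome prevails.
Since the control does not bind, there is no shortage.

0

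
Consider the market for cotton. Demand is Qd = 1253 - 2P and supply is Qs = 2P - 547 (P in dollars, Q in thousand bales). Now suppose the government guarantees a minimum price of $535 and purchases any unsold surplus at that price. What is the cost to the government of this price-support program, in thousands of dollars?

Without the control the market clears where 1253 - 2P = 2P - 547, i.e. P* = 450 and Q* = 353.
The floor of 535 is above the equilibrium price 450, so it binds.
At P = 535: Qd = 1253 - 2·535 = 183 and Qs = 2·535 - 547 = 523.
Surplus = Qs - Qd = 340.
Government expenditure = surplus × support price = 340 × 535 = 181900.

181900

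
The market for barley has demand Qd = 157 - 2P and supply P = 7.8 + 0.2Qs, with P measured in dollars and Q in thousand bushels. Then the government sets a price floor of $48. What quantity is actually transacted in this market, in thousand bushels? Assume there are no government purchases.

61

Rearranging supply gives Qs = 5P - 39. Equilibrium: 157 - 2P = 5P - 39, so 196 = 7P and P* = 28, Q* = 101.
Since 48 > 28, the floor is binding.
At P = 48: Qd = 157 - 2·48 = 61 and Qs = 5·48 - 39 = 201.
The quantity actually transacted is the short side, demand: 61.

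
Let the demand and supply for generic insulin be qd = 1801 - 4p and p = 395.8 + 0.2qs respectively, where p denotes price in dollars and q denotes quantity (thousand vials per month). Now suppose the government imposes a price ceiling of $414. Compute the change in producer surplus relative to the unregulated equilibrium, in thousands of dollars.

Rearranging supply gives qs = 5p - 1979. Equilibrium: 1801 - 4p = 5p - 1979, so 3780 = 9p and p* = 420, q* = 121.
The ceiling of 414 is below the equilibrium price 420, so it binds.
At p = 414: qd = 1801 - 4·414 = 145 and qs = 5·414 - 1979 = 91.
Producer surplus without the control is ½ · (420 - 395.8) · 121 = 1464.1.
With the ceiling, producers sell 91 units at 414, so PS = ½ · (414 - 395.8) · 91 = 828.1.
Change in producer surplus = 828.1 - 1464.1 = -636.

-636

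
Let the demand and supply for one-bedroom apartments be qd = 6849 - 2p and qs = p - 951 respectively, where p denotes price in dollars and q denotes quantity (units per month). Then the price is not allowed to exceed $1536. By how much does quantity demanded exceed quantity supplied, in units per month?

Setting quantity demanded equal to quantity supplied, 6849 - 2p = p - 951, gives p* = 2600 and q* = 1649.
Since 1536 < 2600, the ceiling is binding.
At p = 1536: qd = 6849 - 2·1536 = 3777 and qs = 1536 - 951 = 585.
Shortage = qd - qs = 3777 - 585 = 3192.

3192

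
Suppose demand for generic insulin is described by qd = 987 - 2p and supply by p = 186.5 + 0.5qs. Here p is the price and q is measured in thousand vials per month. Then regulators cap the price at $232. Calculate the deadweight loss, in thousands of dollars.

23328

Rearranging supply gives qs = 2p - 373. Equilibrium: 987 - 2p = 2p - 373, so 1360 = 4p and p* = 340, q* = 307.
Because the ceiling (232) lies below the market-clearing price, it is binding.
At p = 232: qd = 987 - 2·232 = 523 and qs = 2·232 - 373 = 91.
Quantity traded falls to 91. At q = 91 the demand price is (987 - 91)/2 = 448 and the supply price is (373 + 91)/2 = 232.
Deadweight loss = ½ · (448 - 232) · (307 - 91) = ½ · 216 · 216 = 23328.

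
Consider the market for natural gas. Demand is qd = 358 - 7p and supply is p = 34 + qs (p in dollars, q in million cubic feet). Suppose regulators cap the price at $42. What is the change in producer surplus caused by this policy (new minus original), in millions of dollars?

-80.5

Rearranging supply gives qs = p - 34. Equilibrium: 358 - 7p = p - 34, so 392 = 8p and p* = 49, q* = 15.
Because the ceiling (42) lies below the market-clearing price, it is binding.
At p = 42: qd = 358 - 7·42 = 64 and qs = 42 - 34 = 8.
Producer surplus without the control is ½ · (49 - 34) · 15 = 112.5.
With the ceiling, producers sell 8 units at 42, so PS = ½ · (42 - 34) · 8 = 32.
Change in producer surplus = 32 - 112.5 = -80.5.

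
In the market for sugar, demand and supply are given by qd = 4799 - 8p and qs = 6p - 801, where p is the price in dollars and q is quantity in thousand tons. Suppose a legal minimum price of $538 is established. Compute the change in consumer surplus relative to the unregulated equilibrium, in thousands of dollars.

Without the control the market clears where 4799 - 8p = 6p - 801, i.e. p* = 400 and q* = 1599.
Because the floor (538) lies above the market-clearing price, it is binding.
At p = 538: qd = 4799 - 8·538 = 495 and qs = 6·538 - 801 = 2427.
Consumer surplus without the control is ½ · (599.875 - 400) · 1599 = 159800.0625.
With the floor, consumers buy 495 units at 538, so CS = ½ · (599.875 - 538) · 495 = 15314.0625.
Change in consumer surplus = 15314.0625 - 159800.0625 = -144486.

-144486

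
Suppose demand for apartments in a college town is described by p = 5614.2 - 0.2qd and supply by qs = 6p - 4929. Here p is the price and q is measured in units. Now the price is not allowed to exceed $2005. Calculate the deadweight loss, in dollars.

Rearranging demand gives qd = 28071 - 5p. Equilibrium: 28071 - 5p = 6p - 4929, so 33000 = 11p and p* = 3000, q* = 13071.
The ceiling of 2005 is below the equilibrium price 3000, so it binds.
At p = 2005: qd = 28071 - 5·2005 = 18046 and qs = 6·2005 - 4929 = 7101.
Quantity traded falls to 7101. At q = 7101 the demand price is (28071 - 7101)/5 = 4194 and the supply price is (4929 + 7101)/6 = 2005.
Deadweight loss = ½ · (4194 - 2005) · (13071 - 7101) = ½ · 2189 · 5970 = 6534165.

6534165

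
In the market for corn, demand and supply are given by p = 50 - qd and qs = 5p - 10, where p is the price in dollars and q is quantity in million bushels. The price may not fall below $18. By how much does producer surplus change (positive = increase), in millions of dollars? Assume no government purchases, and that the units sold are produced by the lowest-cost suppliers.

Rearranging demand gives qd = 50 - p. Without the control the market clears where 50 - p = 5p - 10, i.e. p* = 10 and q* = 40.
Because the floor (18) lies above the market-clearing price, it is binding.
At p = 18: qd = 50 - 18 = 32 and qs = 5·18 - 10 = 80.
Producer surplus without the control is ½ · (10 - 2) · 40 = 160.
With the floor, 32 units are sold at 18. The supply price at q = 32 is 8.4, so PS = ½ · [(18 - 2) + (18 - 8.4)] · 32 = 409.6.
Change in producer surplus = 409.6 - 160 = 249.6.

249.6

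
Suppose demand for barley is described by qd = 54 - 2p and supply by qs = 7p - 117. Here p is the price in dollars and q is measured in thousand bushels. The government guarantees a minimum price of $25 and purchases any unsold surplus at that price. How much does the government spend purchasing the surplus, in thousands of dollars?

In a free market, 54 - 2p = 7p - 117 gives the equilibrium p* = 19, q* = 16.
Since 25 > 19, the floor is binding.
At p = 25: qd = 54 - 2·25 = 4 and qs = 7·25 - 117 = 58.
Surplus = qs - qd = 54.
Government expenditure = surplus × support price = 54 × 25 = 1350.

1350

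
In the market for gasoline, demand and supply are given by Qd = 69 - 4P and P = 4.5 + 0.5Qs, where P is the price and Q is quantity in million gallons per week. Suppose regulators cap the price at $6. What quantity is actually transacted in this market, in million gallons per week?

Rearranging supply gives Qs = 2P - 9. In a free market, 69 - 4P = 2P - 9 gives the equilibrium P* = 13, Q* = 17.
Because the ceiling (6) lies below the market-clearing price, it is binding.
At P = 6: Qd = 69 - 4·6 = 45 and Qs = 2·6 - 9 = 3.
The quantity actually transacted is the short side, supply: 3.

3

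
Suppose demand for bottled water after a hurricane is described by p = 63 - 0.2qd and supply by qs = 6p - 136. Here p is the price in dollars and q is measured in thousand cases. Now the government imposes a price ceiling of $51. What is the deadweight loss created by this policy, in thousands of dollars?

0

Rearranging demand gives qd = 315 - 5p. In a free market, 315 - 5p = 6p - 136 gives the equilibrium p* = 41, q* = 110.
Since 51 is above p* = 41, the ceiling does not bind and the free-market outcome prevails.
Since the control does not bind, no trades are prevented and deadweight loss is zero.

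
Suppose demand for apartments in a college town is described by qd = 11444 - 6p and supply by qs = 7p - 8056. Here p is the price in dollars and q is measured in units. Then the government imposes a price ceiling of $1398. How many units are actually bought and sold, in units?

Without the control the market clears where 11444 - 6p = 7p - 8056, i.e. p* = 1500 and q* = 2444.
Because the ceiling (1398) lies below the market-clearing price, it is binding.
At p = 1398: qd = 11444 - 6·1398 = 3056 and qs = 7·1398 - 8056 = 1730.
The quantity actually transacted is the short side, supply: 1730.

1730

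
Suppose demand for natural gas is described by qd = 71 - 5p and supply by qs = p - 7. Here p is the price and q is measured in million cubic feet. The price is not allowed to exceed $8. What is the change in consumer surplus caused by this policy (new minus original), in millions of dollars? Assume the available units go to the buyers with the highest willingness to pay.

In a free market, 71 - 5p = p - 7 gives the equilibrium p* = 13, q* = 6.
Since 8 < 13, the ceiling is binding.
At p = 8: qd = 71 - 5·8 = 31 and qs = 8 - 7 = 1.
Consumer surplus without the control is ½ · (14.2 - 13) · 6 = 3.6.
With the ceiling, 1 units are sold at 8 (assume they go to the highest-value buyers). The demand price at q = 1 is 14, so CS = ½ · [(14.2 - 8) + (14 - 8)] · 1 = 6.1.
Change in consumer surplus = 6.1 - 3.6 = 2.5.

2.5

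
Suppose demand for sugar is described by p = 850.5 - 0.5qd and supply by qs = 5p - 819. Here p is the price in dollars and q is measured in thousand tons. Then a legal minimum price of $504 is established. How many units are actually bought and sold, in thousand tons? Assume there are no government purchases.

693

Rearranging demand gives qd = 1701 - 2p. Without the control the market clears where 1701 - 2p = 5p - 819, i.e. p* = 360 and q* = 981.
The floor of 504 is above the equilibrium price 360, so it binds.
At p = 504: qd = 1701 - 2·504 = 693 and qs = 5·504 - 819 = 1701.
The quantity actually transacted is the short side, demand: 693.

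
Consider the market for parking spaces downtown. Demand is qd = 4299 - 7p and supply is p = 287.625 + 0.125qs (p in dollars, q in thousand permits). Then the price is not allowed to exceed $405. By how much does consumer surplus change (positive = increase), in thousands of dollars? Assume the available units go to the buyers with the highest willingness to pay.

Rearranging supply gives qs = 8p - 2301. In a free market, 4299 - 7p = 8p - 2301 gives the equilibrium p* = 440, q* = 1219.
Since 405 < 440, the ceiling is binding.
At p = 405: qd = 4299 - 7·405 = 1464 and qs = 8·405 - 2301 = 939.
Consumer surplus without the control is ½ · (4299/7 - 440) · 1219 = 1485961/14.
With the ceiling, 939 units are sold at 405 (assume they go to the highest-value buyers). The demand price at q = 939 is 480, so CS = ½ · [(4299/7 - 405) + (480 - 405)] · 939 = 1867671/14.
Change in consumer surplus = 1867671/14 - 1485961/14 = 27265.

27265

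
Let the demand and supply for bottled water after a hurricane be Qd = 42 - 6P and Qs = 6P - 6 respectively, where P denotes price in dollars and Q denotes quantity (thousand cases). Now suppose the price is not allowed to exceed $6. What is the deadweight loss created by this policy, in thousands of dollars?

0

Setting quantity demanded equal to quantity supplied, 42 - 6P = 6P - 6, gives P* = 4 and Q* = 18.
The ceiling of 6 is above the equilibrium price 4, so it is not binding; the market clears at P* = 4, Q* = 18.
Since the control does not bind, no trades are prevented and deadweight loss is zero.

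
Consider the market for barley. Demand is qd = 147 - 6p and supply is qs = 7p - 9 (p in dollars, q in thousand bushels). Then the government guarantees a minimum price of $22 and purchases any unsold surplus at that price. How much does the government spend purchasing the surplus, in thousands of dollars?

In a free market, 147 - 6p = 7p - 9 gives the equilibrium p* = 12, q* = 75.
Because the floor (22) lies above the market-clearing price, it is binding.
At p = 22: qd = 147 - 6·22 = 15 and qs = 7·22 - 9 = 145.
Surplus = qs - qd = 130.
Government expenditure = surplus × support price = 130 × 22 = 2860.

2860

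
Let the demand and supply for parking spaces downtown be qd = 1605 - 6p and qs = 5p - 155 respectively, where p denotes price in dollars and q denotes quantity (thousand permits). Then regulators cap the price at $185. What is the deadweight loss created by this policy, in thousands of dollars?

In a free market, 1605 - 6p = 5p - 155 gives the equilibrium p* = 160, q* = 645.
Since 185 is above p* = 160, the ceiling does not bind and the free-market outcome prevails.
Since the control does not bind, no trades are prevented and deadweight loss is zero.

0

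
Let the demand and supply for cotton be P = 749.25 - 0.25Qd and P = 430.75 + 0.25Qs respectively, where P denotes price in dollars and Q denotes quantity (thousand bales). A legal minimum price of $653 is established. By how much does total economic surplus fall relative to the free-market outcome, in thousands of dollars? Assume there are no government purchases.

15876

Rearranging demand gives Qd = 2997 - 4P; rearranging supply gives Qs = 4P - 1723. Equilibrium: 2997 - 4P = 4P - 1723, so 4720 = 8P and P* = 590, Q* = 637.
Since 653 > 590, the floor is binding.
At P = 653: Qd = 2997 - 4·653 = 385 and Qs = 4·653 - 1723 = 889.
Quantity traded falls to 385. At Q = 385 the demand price is (2997 - 385)/4 = 653 and the supply price is (1723 + 385)/4 = 527.
Deadweight loss = ½ · (653 - 527) · (637 - 385) = ½ · 126 · 252 = 15876.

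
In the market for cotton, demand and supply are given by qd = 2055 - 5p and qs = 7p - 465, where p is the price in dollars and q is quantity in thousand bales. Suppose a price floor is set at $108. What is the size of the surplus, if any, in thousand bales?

0

Equilibrium: 2055 - 5p = 7p - 465, so 2520 = 12p and p* = 210, q* = 1005.
The floor of 108 is below the equilibrium price 210, so it is not binding; the market clears at p* = 210, q* = 1005.
Since the control does not bind, there is no surplus.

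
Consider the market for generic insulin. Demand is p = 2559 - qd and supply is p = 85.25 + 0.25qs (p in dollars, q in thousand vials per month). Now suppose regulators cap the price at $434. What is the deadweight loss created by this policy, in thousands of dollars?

Rearranging demand gives qd = 2559 - p; rearranging supply gives qs = 4p - 341. In a free market, 2559 - p = 4p - 341 gives the equilibrium p* = 580, q* = 1979.
Because the ceiling (434) lies below the market-clearing price, it is binding.
At p = 434: qd = 2559 - 434 = 2125 and qs = 4·434 - 341 = 1395.
Quantity traded falls to 1395. At q = 1395 the demand price is 2559 - 1395 = 1164 and the supply price is (341 + 1395)/4 = 434.
Deadweight loss = ½ · (1164 - 434) · (1979 - 1395) = ½ · 730 · 584 = 213160.

213160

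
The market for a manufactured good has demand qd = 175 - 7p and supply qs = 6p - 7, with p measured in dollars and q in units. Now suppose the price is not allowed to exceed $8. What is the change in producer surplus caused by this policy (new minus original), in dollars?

-354

Setting quantity demanded equal to quantity supplied, 175 - 7p = 6p - 7, gives p* = 14 and q* = 77.
Because the ceiling (8) lies below the market-clearing price, it is binding.
At p = 8: qd = 175 - 7·8 = 119 and qs = 6·8 - 7 = 41.
Producer surplus without the control is ½ · (14 - 7/6) · 77 = 5929/12.
With the ceiling, producers sell 41 units at 8, so PS = ½ · (8 - 7/6) · 41 = 1681/12.
Change in producer surplus = 1681/12 - 5929/12 = -354.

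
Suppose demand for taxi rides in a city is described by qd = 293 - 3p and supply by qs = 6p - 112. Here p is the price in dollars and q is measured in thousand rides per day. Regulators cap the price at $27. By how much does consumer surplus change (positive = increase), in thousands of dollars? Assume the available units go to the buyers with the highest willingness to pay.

Setting quantity demanded equal to quantity supplied, 293 - 3p = 6p - 112, gives p* = 45 and q* = 158.
Because the ceiling (27) lies below the market-clearing price, it is binding.
At p = 27: qd = 293 - 3·27 = 212 and qs = 6·27 - 112 = 50.
Consumer surplus without the control is ½ · (293/3 - 45) · 158 = 12482/3.
With the ceiling, 50 units are sold at 27 (assume they go to the highest-value buyers). The demand price at q = 50 is 81, so CS = ½ · [(293/3 - 27) + (81 - 27)] · 50 = 9350/3.
Change in consumer surplus = 9350/3 - 12482/3 = -1044.

-1044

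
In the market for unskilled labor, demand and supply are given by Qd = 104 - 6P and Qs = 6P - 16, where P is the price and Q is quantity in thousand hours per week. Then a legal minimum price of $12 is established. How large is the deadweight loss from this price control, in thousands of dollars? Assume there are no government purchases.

Setting quantity demanded equal to quantity supplied, 104 - 6P = 6P - 16, gives P* = 10 and Q* = 44.
The floor of 12 is above the equilibrium price 10, so it binds.
At P = 12: Qd = 104 - 6·12 = 32 and Qs = 6·12 - 16 = 56.
Quantity traded falls to 32. At Q = 32 the demand price is (104 - 32)/6 = 12 and the supply price is (16 + 32)/6 = 8.
Deadweight loss = ½ · (12 - 8) · (44 - 32) = ½ · 4 · 12 = 24.

24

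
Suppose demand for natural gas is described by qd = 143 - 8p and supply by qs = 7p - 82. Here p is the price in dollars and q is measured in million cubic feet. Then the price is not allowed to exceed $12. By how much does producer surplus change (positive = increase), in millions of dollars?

-37.5

Without the control the market clears where 143 - 8p = 7p - 82, i.e. p* = 15 and q* = 23.
The ceiling of 12 is below the equilibrium price 15, so it binds.
At p = 12: qd = 143 - 8·12 = 47 and qs = 7·12 - 82 = 2.
Producer surplus without the control is ½ · (15 - 82/7) · 23 = 529/14.
With the ceiling, producers sell 2 units at 12, so PS = ½ · (12 - 82/7) · 2 = 2/7.
Change in producer surplus = 2/7 - 529/14 = -37.5.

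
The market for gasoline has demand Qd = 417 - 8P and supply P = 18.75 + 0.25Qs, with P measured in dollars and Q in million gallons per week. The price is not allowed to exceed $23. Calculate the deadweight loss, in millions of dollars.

Rearranging supply gives Qs = 4P - 75. Without the control the market clears where 417 - 8P = 4P - 75, i.e. P* = 41 and Q* = 89.
The ceiling of 23 is below the equilibrium price 41, so it binds.
At P = 23: Qd = 417 - 8·23 = 233 and Qs = 4·23 - 75 = 17.
Quantity traded falls to 17. At Q = 17 the demand price is (417 - 17)/8 = 50 and the supply price is (75 + 17)/4 = 23.
Deadweight loss = ½ · (50 - 23) · (89 - 17) = ½ · 27 · 72 = 972.

972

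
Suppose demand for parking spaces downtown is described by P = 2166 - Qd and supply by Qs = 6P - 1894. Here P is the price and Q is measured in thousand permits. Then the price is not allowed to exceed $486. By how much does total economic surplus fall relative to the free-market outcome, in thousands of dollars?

185556

Rearranging demand gives Qd = 2166 - P. Equilibrium: 2166 - P = 6P - 1894, so 4060 = 7P and P* = 580, Q* = 1586.
Since 486 < 580, the ceiling is binding.
At P = 486: Qd = 2166 - 486 = 1680 and Qs = 6·486 - 1894 = 1022.
Quantity traded falls to 1022. At Q = 1022 the demand price is 2166 - 1022 = 1144 and the supply price is (1894 + 1022)/6 = 486.
Deadweight loss = ½ · (1144 - 486) · (1586 - 1022) = ½ · 658 · 564 = 185556.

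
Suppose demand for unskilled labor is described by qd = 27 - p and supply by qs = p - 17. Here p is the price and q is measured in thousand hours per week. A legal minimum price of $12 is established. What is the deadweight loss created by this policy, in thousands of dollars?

Setting quantity demanded equal to quantity supplied, 27 - p = p - 17, gives p* = 22 and q* = 5.
The floor of 12 is below the equilibrium price 22, so it is not binding; the market clears at p* = 22, q* = 5.
Since the control does not bind, no trades are prevented and deadweight loss is zero.

0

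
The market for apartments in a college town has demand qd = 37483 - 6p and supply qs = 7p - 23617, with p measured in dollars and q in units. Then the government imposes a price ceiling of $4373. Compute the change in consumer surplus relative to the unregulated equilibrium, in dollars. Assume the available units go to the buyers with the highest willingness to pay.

In a free market, 37483 - 6p = 7p - 23617 gives the equilibrium p* = 4700, q* = 9283.
Since 4373 < 4700, the ceiling is binding.
At p = 4373: qd = 37483 - 6·4373 = 11245 and qs = 7·4373 - 23617 = 6994.
Consumer surplus without the control is ½ · (37483/6 - 4700) · 9283 = 86174089/12.
With the ceiling, 6994 units are sold at 4373 (assume they go to the highest-value buyers). The demand price at q = 6994 is 5081.5, so CS = ½ · [(37483/6 - 4373) + (5081.5 - 4373)] · 6994 = 27094756/3.
Change in consumer surplus = 27094756/3 - 86174089/12 = 1850411.25.

1850411.25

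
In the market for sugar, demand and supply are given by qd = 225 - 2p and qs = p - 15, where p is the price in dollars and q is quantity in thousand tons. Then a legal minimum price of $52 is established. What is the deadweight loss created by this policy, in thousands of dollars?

Equilibrium: 225 - 2p = p - 15, so 240 = 3p and p* = 80, q* = 65.
The floor of 52 is below the equilibrium price 80, so it is not binding; the market clears at p* = 80, q* = 65.
Since the control does not bind, no trades are prevented and deadweight loss is zero.

0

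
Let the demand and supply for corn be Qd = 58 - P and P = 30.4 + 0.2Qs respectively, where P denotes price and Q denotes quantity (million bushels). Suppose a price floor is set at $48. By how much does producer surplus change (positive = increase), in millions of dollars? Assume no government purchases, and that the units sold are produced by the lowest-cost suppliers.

113.1

Rearranging supply gives Qs = 5P - 152. Equilibrium: 58 - P = 5P - 152, so 210 = 6P and P* = 35, Q* = 23.
Since 48 > 35, the floor is binding.
At P = 48: Qd = 58 - 48 = 10 and Qs = 5·48 - 152 = 88.
Producer surplus without the control is ½ · (35 - 30.4) · 23 = 52.9.
With the floor, 10 units are sold at 48. The supply price at Q = 10 is 32.4, so PS = ½ · [(48 - 30.4) + (48 - 32.4)] · 10 = 166.
Change in producer surplus = 166 - 52.9 = 113.1.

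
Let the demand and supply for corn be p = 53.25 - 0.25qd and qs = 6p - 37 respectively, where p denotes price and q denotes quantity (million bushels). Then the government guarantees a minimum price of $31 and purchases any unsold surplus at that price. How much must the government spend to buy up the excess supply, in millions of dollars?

Rearranging demand gives qd = 213 - 4p. Without the control the market clears where 213 - 4p = 6p - 37, i.e. p* = 25 and q* = 113.
Because the floor (31) lies above the market-clearing price, it is binding.
At p = 31: qd = 213 - 4·31 = 89 and qs = 6·31 - 37 = 149.
Surplus = qs - qd = 60.
Government expenditure = surplus × support price = 60 × 31 = 1860.

1860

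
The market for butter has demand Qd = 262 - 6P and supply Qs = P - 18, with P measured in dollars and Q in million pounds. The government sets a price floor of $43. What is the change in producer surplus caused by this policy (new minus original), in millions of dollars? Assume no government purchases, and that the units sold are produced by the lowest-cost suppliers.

Equilibrium: 262 - 6P = P - 18, so 280 = 7P and P* = 40, Q* = 22.
Because the floor (43) lies above the market-clearing price, it is binding.
At P = 43: Qd = 262 - 6·43 = 4 and Qs = 43 - 18 = 25.
Producer surplus without the control is ½ · (40 - 18) · 22 = 242.
With the floor, 4 units are sold at 43. The supply price at Q = 4 is 22, so PS = ½ · [(43 - 18) + (43 - 22)] · 4 = 92.
Change in producer surplus = 92 - 242 = -150.

-150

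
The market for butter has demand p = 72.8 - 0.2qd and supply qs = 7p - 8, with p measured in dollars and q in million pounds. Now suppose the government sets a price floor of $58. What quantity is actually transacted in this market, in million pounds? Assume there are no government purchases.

74

Rearranging demand gives qd = 364 - 5p. Equilibrium: 364 - 5p = 7p - 8, so 372 = 12p and p* = 31, q* = 209.
Because the floor (58) lies above the market-clearing price, it is binding.
At p = 58: qd = 364 - 5·58 = 74 and qs = 7·58 - 8 = 398.
The quantity actually transacted is the short side, demand: 74.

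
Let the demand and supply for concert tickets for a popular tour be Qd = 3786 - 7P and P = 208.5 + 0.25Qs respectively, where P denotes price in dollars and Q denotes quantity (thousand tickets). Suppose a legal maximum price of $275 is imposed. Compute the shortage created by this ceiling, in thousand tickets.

Rearranging supply gives Qs = 4P - 834. Equilibrium: 3786 - 7P = 4P - 834, so 4620 = 11P and P* = 420, Q* = 846.
The ceiling of 275 is below the equilibrium price 420, so it binds.
At P = 275: Qd = 3786 - 7·275 = 1861 and Qs = 4·275 - 834 = 266.
Shortage = Qd - Qs = 1861 - 266 = 1595.

1595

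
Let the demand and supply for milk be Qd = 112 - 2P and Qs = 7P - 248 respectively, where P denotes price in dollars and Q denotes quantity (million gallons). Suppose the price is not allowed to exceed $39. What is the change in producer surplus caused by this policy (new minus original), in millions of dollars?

In a free market, 112 - 2P = 7P - 248 gives the equilibrium P* = 40, Q* = 32.
Since 39 < 40, the ceiling is binding.
At P = 39: Qd = 112 - 2·39 = 34 and Qs = 7·39 - 248 = 25.
Producer surplus without the control is ½ · (40 - 248/7) · 32 = 512/7.
With the ceiling, producers sell 25 units at 39, so PS = ½ · (39 - 248/7) · 25 = 625/14.
Change in producer surplus = 625/14 - 512/7 = -28.5.

-28.5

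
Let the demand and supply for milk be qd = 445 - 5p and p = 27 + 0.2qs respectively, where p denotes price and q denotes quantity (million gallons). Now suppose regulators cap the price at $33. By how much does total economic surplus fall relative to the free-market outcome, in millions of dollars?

Rearranging supply gives qs = 5p - 135. Equilibrium: 445 - 5p = 5p - 135, so 580 = 10p and p* = 58, q* = 155.
Since 33 < 58, the ceiling is binding.
At p = 33: qd = 445 - 5·33 = 280 and qs = 5·33 - 135 = 30.
Quantity traded falls to 30. At q = 30 the demand price is (445 - 30)/5 = 83 and the supply price is (135 + 30)/5 = 33.
Deadweight loss = ½ · (83 - 33) · (155 - 30) = ½ · 50 · 125 = 3125.

3125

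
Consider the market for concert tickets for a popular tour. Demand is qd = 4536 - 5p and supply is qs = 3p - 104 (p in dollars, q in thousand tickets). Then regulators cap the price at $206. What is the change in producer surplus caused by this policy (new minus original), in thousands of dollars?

Setting quantity demanded equal to quantity supplied, 4536 - 5p = 3p - 104, gives p* = 580 and q* = 1636.
The ceiling of 206 is below the equilibrium price 580, so it binds.
At p = 206: qd = 4536 - 5·206 = 3506 and qs = 3·206 - 104 = 514.
Producer surplus without the control is ½ · (580 - 104/3) · 1636 = 1338248/3.
With the ceiling, producers sell 514 units at 206, so PS = ½ · (206 - 104/3) · 514 = 132098/3.
Change in producer surplus = 132098/3 - 1338248/3 = -402050.

-402050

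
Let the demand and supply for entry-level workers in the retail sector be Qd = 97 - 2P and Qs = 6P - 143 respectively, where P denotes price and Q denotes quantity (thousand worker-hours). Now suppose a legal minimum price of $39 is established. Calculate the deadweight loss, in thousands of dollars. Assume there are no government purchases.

In a free market, 97 - 2P = 6P - 143 gives the equilibrium P* = 30, Q* = 37.
Since 39 > 30, the floor is binding.
At P = 39: Qd = 97 - 2·39 = 19 and Qs = 6·39 - 143 = 91.
Quantity traded falls to 19. At Q = 19 the demand price is (97 - 19)/2 = 39 and the supply price is (143 + 19)/6 = 27.
Deadweight loss = ½ · (39 - 27) · (37 - 19) = ½ · 12 · 18 = 108.

108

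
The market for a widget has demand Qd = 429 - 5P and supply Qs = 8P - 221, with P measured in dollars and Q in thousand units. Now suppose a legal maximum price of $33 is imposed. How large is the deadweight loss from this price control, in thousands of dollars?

Setting quantity demanded equal to quantity supplied, 429 - 5P = 8P - 221, gives P* = 50 and Q* = 179.
The ceiling of 33 is below the equilibrium price 50, so it binds.
At P = 33: Qd = 429 - 5·33 = 264 and Qs = 8·33 - 221 = 43.
Quantity traded falls to 43. At Q = 43 the demand price is (429 - 43)/5 = 77.2 and the supply price is (221 + 43)/8 = 33.
Deadweight loss = ½ · (77.2 - 33) · (179 - 43) = ½ · 44.2 · 136 = 3005.6.

3005.6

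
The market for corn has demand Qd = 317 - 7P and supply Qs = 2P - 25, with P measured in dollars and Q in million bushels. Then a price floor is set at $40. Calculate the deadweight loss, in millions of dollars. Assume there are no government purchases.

In a free market, 317 - 7P = 2P - 25 gives the equilibrium P* = 38, Q* = 51.
Since 40 > 38, the floor is binding.
At P = 40: Qd = 317 - 7·40 = 37 and Qs = 2·40 - 25 = 55.
Quantity traded falls to 37. At Q = 37 the demand price is (317 - 37)/7 = 40 and the supply price is (25 + 37)/2 = 31.
Deadweight loss = ½ · (40 - 31) · (51 - 37) = ½ · 9 · 14 = 63.

63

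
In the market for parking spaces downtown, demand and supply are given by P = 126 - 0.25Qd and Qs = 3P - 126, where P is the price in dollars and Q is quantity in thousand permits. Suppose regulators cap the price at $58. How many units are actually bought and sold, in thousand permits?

48

Rearranging demand gives Qd = 504 - 4P. Setting quantity demanded equal to quantity supplied, 504 - 4P = 3P - 126, gives P* = 90 and Q* = 144.
The ceiling of 58 is below the equilibrium price 90, so it binds.
At P = 58: Qd = 504 - 4·58 = 272 and Qs = 3·58 - 126 = 48.
The quantity actually transacted is the short side, supply: 48.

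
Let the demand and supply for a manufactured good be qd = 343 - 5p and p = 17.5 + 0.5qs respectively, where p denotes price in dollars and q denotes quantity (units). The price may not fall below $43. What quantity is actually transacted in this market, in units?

Rearranging supply gives qs = 2p - 35. Setting quantity demanded equal to quantity supplied, 343 - 5p = 2p - 35, gives p* = 54 and q* = 73.
Since 43 is below p* = 54, the floor does not bind and the free-market outcome prevails.

73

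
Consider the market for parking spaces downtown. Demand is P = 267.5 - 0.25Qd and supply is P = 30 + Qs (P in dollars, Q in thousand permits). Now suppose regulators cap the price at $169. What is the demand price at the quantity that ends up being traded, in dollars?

Rearranging demand gives Qd = 1070 - 4P; rearranging supply gives Qs = P - 30. Equilibrium: 1070 - 4P = P - 30, so 1100 = 5P and P* = 220, Q* = 190.
Because the ceiling (169) lies below the market-clearing price, it is binding.
At P = 169: Qd = 1070 - 4·169 = 394 and Qs = 169 - 30 = 139.
Only 139 units reach the market. On the demand curve, the marginal buyer's willingness to pay at Q = 139 is (1070 - 139)/4 = 232.75.

232.75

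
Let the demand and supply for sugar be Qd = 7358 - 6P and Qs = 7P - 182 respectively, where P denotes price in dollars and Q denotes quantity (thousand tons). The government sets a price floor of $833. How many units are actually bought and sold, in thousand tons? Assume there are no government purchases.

2360

Setting quantity demanded equal to quantity supplied, 7358 - 6P = 7P - 182, gives P* = 580 and Q* = 3878.
The floor of 833 is above the equilibrium price 580, so it binds.
At P = 833: Qd = 7358 - 6·833 = 2360 and Qs = 7·833 - 182 = 5649.
The quantity actually transacted is the short side, demand: 2360.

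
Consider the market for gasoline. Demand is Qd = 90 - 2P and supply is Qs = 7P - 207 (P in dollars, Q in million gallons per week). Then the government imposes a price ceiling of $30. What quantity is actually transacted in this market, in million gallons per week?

Without the control the market clears where 90 - 2P = 7P - 207, i.e. P* = 33 and Q* = 24.
The ceiling of 30 is below the equilibrium price 33, so it binds.
At P = 30: Qd = 90 - 2·30 = 30 and Qs = 7·30 - 207 = 3.
The quantity actually transacted is the short side, supply: 3.

3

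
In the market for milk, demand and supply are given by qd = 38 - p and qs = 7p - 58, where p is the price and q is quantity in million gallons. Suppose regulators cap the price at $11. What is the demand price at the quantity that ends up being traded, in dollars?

In a free market, 38 - p = 7p - 58 gives the equilibrium p* = 12, q* = 26.
The ceiling of 11 is below the equilibrium price 12, so it binds.
At p = 11: qd = 38 - 11 = 27 and qs = 7·11 - 58 = 19.
Only 19 units reach the market. On the demand curve, the marginal buyer's willingness to pay at q = 19 is (38 - 19) = 19.

19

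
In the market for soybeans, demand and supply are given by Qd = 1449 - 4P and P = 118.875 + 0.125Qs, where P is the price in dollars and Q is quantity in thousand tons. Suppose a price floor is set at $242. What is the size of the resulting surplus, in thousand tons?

504

Rearranging supply gives Qs = 8P - 951. Without the control the market clears where 1449 - 4P = 8P - 951, i.e. P* = 200 and Q* = 649.
Because the floor (242) lies above the market-clearing price, it is binding.
At P = 242: Qd = 1449 - 4·242 = 481 and Qs = 8·242 - 951 = 985.
Surplus = Qs - Qd = 985 - 481 = 504.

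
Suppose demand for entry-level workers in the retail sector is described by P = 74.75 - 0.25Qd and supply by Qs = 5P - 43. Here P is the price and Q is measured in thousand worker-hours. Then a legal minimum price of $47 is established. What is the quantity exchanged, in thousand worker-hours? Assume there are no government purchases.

Rearranging demand gives Qd = 299 - 4P. Equilibrium: 299 - 4P = 5P - 43, so 342 = 9P and P* = 38, Q* = 147.
Since 47 > 38, the floor is binding.
At P = 47: Qd = 299 - 4·47 = 111 and Qs = 5·47 - 43 = 192.
The quantity actually transacted is the short side, demand: 111.

111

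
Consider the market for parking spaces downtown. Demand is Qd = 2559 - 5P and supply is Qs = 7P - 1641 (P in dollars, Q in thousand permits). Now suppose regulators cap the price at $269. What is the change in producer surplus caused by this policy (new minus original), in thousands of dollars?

In a free market, 2559 - 5P = 7P - 1641 gives the equilibrium P* = 350, Q* = 809.
Because the ceiling (269) lies below the market-clearing price, it is binding.
At P = 269: Qd = 2559 - 5·269 = 1214 and Qs = 7·269 - 1641 = 242.
Producer surplus without the control is ½ · (350 - 1641/7) · 809 = 654481/14.
With the ceiling, producers sell 242 units at 269, so PS = ½ · (269 - 1641/7) · 242 = 29282/7.
Change in producer surplus = 29282/7 - 654481/14 = -42565.5.

-42565.5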